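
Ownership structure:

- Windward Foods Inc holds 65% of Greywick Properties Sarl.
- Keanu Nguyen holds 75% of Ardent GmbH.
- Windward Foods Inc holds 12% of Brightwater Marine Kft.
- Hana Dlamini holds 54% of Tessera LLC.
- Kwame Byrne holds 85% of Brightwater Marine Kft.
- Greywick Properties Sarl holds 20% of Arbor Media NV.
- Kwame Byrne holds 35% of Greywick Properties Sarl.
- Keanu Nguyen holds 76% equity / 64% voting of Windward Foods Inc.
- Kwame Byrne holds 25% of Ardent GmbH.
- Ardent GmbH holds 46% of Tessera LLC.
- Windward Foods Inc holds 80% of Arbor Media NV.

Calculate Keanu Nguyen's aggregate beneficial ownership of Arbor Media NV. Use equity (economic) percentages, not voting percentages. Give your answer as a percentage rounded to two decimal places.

70.68%

Keanu reaches Arbor along 2 paths.
Via Windward: 76% × 80% = 60.8%.
Via Windward → Greywick: 76% × 65% × 20% = 9.88%.
Total: 60.8% + 9.88% = 70.68%.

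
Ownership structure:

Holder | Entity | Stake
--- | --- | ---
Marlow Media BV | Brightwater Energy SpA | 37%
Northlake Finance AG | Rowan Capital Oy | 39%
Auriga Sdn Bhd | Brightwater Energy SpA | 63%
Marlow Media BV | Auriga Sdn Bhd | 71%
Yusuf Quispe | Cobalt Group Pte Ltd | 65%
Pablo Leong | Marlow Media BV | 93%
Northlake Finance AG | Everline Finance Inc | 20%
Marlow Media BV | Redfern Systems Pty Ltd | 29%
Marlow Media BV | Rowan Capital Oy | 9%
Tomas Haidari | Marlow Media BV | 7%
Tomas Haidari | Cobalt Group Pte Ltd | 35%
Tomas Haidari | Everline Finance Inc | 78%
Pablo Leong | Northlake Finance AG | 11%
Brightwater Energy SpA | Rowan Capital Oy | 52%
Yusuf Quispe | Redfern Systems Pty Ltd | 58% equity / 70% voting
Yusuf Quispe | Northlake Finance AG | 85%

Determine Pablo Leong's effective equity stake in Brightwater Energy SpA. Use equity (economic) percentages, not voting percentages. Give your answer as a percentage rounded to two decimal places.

76.01%

Pablo reaches Brightwater along 2 paths.
Via Marlow: 93% × 37% = 34.41%.
Via Marlow → Auriga: 93% × 71% × 63% = 41.5989%.
Total: 34.41% + 41.5989% = 76.0089%.
Rounded: 76.01%.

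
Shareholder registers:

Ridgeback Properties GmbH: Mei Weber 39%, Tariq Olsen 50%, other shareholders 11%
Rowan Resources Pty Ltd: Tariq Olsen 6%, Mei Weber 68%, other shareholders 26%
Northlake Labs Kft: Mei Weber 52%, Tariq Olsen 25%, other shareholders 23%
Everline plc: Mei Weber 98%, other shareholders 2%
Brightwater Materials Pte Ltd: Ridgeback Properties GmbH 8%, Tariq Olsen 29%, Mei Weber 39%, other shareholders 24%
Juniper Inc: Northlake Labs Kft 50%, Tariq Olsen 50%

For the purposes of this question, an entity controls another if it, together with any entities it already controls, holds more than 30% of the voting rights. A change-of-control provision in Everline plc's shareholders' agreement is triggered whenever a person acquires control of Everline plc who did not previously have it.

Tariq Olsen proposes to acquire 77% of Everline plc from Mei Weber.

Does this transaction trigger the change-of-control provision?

The purchase adds only to Tariq's holdings (Mei's stake shrinks), so Tariq is the only person who could newly come to control Everline.
Tariq holds 50% of Ridgeback, so Tariq controls Ridgeback.
Ridgeback and Tariq together hold 8% + 29% = 37% of Brightwater, so Tariq controls Brightwater.
Tariq holds 50% of Juniper, so Tariq controls Juniper.
Neither Tariq nor any entity Tariq controls holds any voting interest in Everline.
So before the transaction, Tariq does not control Everline.
After the purchase, Tariq holds 77% of Everline directly, and Mei's stake falls to 21%.
Tariq holds 77% of Everline, so Tariq controls Everline.
Tariq did not control Everline before and does after, so the clause is triggered.

Yes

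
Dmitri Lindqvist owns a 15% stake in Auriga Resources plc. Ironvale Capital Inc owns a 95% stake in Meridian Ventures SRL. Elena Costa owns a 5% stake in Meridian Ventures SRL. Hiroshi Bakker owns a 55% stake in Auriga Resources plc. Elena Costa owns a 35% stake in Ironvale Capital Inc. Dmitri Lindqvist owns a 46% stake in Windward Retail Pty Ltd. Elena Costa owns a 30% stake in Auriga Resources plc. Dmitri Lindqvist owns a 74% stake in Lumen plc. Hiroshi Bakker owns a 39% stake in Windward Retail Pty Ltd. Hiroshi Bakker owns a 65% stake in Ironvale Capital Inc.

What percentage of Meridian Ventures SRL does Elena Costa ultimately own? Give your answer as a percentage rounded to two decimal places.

Elena reaches Meridian along 2 paths.
Via Ironvale: 35% × 95% = 33.25%.
Direct stake: 5% = 5%.
Total: 33.25% + 5% = 38.25%.

38.25%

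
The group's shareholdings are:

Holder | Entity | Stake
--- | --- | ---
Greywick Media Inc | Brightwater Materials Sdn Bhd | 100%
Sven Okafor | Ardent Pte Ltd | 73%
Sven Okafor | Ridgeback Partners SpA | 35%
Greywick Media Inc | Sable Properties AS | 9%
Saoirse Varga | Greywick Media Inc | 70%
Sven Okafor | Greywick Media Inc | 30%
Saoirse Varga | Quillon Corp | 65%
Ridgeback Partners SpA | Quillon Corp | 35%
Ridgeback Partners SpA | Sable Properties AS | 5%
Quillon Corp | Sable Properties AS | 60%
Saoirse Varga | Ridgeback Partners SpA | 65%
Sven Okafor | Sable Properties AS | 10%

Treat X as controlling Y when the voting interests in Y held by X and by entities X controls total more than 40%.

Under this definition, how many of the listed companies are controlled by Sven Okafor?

Sven holds 73% of Ardent, so Sven controls Ardent.
No other company's threshold is met.
Sven controls 1 company.

1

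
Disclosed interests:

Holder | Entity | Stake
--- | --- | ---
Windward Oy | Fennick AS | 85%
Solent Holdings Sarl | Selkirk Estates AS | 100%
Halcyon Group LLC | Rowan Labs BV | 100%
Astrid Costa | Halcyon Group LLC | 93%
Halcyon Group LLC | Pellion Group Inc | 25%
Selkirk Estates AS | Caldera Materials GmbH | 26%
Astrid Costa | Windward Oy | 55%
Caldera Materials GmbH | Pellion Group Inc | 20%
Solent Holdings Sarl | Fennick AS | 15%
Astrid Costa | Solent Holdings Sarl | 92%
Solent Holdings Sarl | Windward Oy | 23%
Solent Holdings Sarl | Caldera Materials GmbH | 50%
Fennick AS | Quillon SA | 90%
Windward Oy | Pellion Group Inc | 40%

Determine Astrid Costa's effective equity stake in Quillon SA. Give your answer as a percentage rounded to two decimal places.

Astrid reaches Quillon along 3 paths.
Via Windward → Fennick: 55% × 85% × 90% = 42.075%.
Via Solent → Windward → Fennick: 92% × 23% × 85% × 90% = 16.1874%.
Via Solent → Fennick: 92% × 15% × 90% = 12.42%.
Total: 42.075% + 16.1874% + 12.42% = 70.6824%.
Rounded: 70.68%.

70.68%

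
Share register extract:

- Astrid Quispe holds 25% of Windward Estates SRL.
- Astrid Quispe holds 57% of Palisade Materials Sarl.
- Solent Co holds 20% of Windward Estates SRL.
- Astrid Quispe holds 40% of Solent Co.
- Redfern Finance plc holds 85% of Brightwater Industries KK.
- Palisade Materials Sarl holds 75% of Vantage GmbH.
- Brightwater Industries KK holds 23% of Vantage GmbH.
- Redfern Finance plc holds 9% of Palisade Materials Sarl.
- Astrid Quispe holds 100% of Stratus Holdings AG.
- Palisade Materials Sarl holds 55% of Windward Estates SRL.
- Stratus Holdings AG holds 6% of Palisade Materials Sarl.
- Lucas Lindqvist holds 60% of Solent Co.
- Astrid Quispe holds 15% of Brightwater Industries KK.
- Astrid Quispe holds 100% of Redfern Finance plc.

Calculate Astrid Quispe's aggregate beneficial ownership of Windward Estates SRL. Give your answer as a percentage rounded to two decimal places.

72.60%

Astrid reaches Windward along 5 paths.
Direct stake: 25% = 25%.
Via Solent: 40% × 20% = 8%.
Via Palisade: 57% × 55% = 31.35%.
Via Redfern → Palisade: 100% × 9% × 55% = 4.95%.
Via Stratus → Palisade: 100% × 6% × 55% = 3.3%.
Total: 25% + 8% + 31.35% + 4.95% + 3.3% = 72.6%.
Rounded: 72.60%.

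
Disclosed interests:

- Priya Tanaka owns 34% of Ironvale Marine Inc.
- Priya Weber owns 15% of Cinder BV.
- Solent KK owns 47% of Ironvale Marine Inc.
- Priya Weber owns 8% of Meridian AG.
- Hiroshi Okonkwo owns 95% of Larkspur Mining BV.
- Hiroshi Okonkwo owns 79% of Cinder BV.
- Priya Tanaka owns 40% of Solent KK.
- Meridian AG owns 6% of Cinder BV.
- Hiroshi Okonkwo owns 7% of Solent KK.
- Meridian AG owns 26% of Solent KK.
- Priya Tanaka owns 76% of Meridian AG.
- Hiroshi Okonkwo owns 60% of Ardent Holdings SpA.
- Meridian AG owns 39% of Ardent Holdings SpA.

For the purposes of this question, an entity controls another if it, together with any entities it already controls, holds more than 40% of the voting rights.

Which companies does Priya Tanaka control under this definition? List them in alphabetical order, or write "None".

Ironvale Marine Inc, Meridian AG, Solent KK

Priya Tanaka holds 76% of Meridian, so Priya Tanaka controls Meridian.
Meridian and Priya Tanaka together hold 26% + 40% = 66% of Solent, so Priya Tanaka controls Solent.
Priya Tanaka and Solent together hold 34% + 47% = 81% of Ironvale, so Priya Tanaka controls Ironvale.
No other company's threshold is met.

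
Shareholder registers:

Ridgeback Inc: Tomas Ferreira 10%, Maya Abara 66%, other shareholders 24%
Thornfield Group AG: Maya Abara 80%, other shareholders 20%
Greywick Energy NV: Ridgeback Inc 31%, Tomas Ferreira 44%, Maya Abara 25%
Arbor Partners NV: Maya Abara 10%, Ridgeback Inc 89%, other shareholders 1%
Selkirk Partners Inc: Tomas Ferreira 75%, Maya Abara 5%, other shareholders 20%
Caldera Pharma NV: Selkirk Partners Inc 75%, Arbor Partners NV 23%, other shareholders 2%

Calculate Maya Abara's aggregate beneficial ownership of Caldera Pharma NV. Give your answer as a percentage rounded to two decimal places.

19.56%

Maya reaches Caldera along 3 paths.
Via Selkirk: 5% × 75% = 3.75%.
Via Arbor: 10% × 23% = 2.3%.
Via Ridgeback → Arbor: 66% × 89% × 23% = 13.5102%.
Total: 3.75% + 2.3% + 13.5102% = 19.5602%.
Rounded: 19.56%.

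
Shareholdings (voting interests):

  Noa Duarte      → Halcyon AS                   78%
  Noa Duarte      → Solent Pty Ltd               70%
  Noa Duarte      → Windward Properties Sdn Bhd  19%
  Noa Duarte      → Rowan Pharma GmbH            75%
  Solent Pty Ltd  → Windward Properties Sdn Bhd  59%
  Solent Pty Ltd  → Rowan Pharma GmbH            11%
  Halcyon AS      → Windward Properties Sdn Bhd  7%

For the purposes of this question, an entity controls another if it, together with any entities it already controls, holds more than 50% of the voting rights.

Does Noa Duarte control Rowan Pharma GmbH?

Yes

Noa holds 70% of Solent, so Noa controls Solent.
Solent and Noa together hold 11% + 75% = 86% of Rowan, so Noa controls Rowan.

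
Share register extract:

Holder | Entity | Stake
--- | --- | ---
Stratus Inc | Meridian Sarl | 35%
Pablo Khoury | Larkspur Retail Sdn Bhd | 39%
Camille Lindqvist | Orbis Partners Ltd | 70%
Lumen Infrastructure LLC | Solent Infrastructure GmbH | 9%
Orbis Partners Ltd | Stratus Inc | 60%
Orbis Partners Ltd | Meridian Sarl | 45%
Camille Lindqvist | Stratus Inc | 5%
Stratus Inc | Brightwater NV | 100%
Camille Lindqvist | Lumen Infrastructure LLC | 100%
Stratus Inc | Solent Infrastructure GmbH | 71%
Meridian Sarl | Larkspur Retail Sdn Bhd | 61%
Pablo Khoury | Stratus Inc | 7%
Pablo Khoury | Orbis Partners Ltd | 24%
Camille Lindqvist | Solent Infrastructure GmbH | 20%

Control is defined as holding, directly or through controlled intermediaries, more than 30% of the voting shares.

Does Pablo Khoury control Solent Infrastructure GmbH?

Pablo holds 39% of Larkspur, so Pablo controls Larkspur.
Neither Pablo nor any entity Pablo controls holds any voting interest in Solent.
So Pablo does not control Solent.

No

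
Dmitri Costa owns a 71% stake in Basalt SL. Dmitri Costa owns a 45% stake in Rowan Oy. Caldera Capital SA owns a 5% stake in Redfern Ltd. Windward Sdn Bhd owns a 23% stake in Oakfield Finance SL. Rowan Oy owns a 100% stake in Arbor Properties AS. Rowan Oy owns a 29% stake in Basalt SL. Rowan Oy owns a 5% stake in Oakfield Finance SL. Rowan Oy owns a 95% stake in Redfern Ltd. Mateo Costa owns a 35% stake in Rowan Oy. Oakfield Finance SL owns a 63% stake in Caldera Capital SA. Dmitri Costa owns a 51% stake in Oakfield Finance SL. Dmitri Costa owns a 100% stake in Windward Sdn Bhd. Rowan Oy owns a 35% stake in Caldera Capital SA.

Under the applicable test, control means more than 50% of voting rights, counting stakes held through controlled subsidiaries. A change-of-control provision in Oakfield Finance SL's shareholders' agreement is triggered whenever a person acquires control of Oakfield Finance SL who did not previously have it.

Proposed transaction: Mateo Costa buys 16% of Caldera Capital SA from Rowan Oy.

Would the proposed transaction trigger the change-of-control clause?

No

The purchase adds only to Mateo's holdings (Rowan's stake shrinks), so Mateo is the only person who could newly come to control Oakfield.
Mateo's largest direct stake is 35% in Rowan, which does not meet the threshold, so Mateo controls no company.
Neither Mateo nor any entity Mateo controls holds any voting interest in Oakfield.
So before the transaction, Mateo does not control Oakfield.
After the purchase, Mateo holds 16% of Caldera directly, and Rowan's stake falls to 19%.
Mateo's side now holds 16% of Caldera, not > 50%, so Mateo still does not control Caldera.
After the transaction, neither Mateo nor any entity Mateo controls holds a voting interest in Oakfield, so Mateo still does not control it.
No new person acquires control, so the clause is not triggered.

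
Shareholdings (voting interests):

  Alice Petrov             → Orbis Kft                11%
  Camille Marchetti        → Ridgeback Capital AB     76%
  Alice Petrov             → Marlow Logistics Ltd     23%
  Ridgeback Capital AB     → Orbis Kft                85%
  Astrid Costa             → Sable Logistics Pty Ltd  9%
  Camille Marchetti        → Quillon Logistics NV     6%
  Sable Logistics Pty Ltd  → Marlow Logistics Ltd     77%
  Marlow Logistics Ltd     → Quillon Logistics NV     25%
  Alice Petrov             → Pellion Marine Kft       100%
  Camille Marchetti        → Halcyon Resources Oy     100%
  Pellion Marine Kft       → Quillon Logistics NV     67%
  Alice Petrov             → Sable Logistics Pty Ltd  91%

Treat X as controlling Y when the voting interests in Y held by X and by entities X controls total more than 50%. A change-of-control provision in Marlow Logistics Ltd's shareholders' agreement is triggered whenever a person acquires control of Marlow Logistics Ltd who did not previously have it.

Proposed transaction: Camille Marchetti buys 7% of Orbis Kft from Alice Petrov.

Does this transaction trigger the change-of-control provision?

No

The purchase adds only to Camille's holdings (Alice's stake shrinks), so Camille is the only person who could newly come to control Marlow.
Camille holds 76% of Ridgeback, so Camille controls Ridgeback.
Camille holds 100% of Halcyon, so Camille controls Halcyon.
Ridgeback holds 85% of Orbis, so Camille controls Orbis.
Neither Camille nor any entity Camille controls holds any voting interest in Marlow.
So before the transaction, Camille does not control Marlow.
After the purchase, Camille holds 7% of Orbis directly, and Alice's stake falls to 4%.
Ridgeback and Camille together hold 85% + 7% = 92% of Orbis, so Camille controls Orbis.
After the transaction, neither Camille nor any entity Camille controls holds a voting interest in Marlow, so Camille still does not control it.
No new person acquires control, so the clause is not triggered.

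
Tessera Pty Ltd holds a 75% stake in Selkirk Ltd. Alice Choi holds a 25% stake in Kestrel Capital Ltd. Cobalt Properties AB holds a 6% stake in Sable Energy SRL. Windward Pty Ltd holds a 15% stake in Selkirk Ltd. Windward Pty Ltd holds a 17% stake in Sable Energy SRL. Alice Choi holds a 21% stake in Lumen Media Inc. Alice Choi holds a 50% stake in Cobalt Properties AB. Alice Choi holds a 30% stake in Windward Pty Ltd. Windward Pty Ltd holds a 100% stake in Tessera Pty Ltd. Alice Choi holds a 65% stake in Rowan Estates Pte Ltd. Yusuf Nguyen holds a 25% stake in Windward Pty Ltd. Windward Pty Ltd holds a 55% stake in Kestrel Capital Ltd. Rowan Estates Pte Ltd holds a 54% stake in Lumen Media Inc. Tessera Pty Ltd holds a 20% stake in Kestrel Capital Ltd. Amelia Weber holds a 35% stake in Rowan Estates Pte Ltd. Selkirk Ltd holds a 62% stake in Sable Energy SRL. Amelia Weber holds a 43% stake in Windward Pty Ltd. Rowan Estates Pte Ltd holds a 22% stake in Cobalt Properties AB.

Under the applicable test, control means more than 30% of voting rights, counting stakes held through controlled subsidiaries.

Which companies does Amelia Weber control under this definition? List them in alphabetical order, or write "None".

Amelia holds 35% of Rowan, so Amelia controls Rowan.
Amelia holds 43% of Windward, so Amelia controls Windward.
Windward holds 100% of Tessera, so Amelia controls Tessera.
Windward and Tessera together hold 55% + 20% = 75% of Kestrel, so Amelia controls Kestrel.
Windward and Tessera together hold 15% + 75% = 90% of Selkirk, so Amelia controls Selkirk.
Rowan holds 54% of Lumen, so Amelia controls Lumen.
Windward and Selkirk together hold 17% + 62% = 79% of Sable, so Amelia controls Sable.
No other company's threshold is met.

Kestrel Capital Ltd, Lumen Media Inc, Rowan Estates Pte Ltd, Sable Energy SRL, Selkirk Ltd, Tessera Pty Ltd, Windward Pty Ltd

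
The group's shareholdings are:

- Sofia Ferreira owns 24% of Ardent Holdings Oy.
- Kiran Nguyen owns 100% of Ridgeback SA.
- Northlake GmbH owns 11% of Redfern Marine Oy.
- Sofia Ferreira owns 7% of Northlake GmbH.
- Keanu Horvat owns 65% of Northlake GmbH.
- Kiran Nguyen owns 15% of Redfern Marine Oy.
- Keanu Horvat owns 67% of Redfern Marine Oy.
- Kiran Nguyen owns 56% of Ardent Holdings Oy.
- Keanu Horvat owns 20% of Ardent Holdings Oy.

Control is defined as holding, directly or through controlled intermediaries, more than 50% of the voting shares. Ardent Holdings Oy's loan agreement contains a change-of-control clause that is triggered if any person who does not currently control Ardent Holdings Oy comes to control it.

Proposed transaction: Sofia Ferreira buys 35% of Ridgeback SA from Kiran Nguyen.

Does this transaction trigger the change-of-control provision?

The purchase adds only to Sofia's holdings (Kiran's stake shrinks), so Sofia is the only person who could newly come to control Ardent.
Sofia's largest direct stake is 24% in Ardent, which does not meet the threshold, so Sofia controls no company.
In Ardent, Sofia's side holds only 24%, not > 50%.
So before the transaction, Sofia does not control Ardent.
After the purchase, Sofia holds 35% of Ridgeback directly, and Kiran's stake falls to 65%.
Sofia's side now holds 35% of Ridgeback, not > 50%, so Sofia still does not control Ridgeback.
After the transaction, Sofia's side holds 24% of Ardent, not > 50%, so Sofia still does not control Ardent.
No new person acquires control, so the clause is not triggered.

No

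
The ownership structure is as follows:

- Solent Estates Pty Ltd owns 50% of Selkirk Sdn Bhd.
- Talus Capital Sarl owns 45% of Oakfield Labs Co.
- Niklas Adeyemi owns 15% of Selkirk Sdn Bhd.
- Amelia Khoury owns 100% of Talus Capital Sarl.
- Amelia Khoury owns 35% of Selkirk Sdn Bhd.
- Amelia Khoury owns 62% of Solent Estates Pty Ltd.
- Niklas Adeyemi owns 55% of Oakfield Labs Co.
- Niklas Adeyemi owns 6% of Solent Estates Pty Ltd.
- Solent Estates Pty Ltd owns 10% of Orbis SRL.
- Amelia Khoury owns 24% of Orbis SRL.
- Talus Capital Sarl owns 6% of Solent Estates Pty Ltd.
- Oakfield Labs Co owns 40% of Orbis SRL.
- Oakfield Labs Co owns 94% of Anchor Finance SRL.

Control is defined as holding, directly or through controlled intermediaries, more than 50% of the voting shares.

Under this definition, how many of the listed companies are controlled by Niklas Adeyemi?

Niklas holds 55% of Oakfield, so Niklas controls Oakfield.
Oakfield holds 94% of Anchor, so Niklas controls Anchor.
No other company's threshold is met.
Niklas controls 2 companies.

2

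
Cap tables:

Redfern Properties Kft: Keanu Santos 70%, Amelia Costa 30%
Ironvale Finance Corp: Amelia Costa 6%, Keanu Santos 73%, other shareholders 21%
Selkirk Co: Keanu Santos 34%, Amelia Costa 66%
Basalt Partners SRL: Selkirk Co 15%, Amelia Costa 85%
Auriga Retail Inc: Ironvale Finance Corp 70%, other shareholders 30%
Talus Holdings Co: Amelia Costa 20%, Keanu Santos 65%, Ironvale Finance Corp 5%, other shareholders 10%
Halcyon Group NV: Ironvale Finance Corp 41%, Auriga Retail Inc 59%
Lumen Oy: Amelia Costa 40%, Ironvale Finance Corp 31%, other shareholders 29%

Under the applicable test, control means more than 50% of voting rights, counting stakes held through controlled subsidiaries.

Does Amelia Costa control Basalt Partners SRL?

Amelia holds 66% of Selkirk, so Amelia controls Selkirk.
Selkirk and Amelia together hold 15% + 85% = 100% of Basalt, so Amelia controls Basalt.

Yes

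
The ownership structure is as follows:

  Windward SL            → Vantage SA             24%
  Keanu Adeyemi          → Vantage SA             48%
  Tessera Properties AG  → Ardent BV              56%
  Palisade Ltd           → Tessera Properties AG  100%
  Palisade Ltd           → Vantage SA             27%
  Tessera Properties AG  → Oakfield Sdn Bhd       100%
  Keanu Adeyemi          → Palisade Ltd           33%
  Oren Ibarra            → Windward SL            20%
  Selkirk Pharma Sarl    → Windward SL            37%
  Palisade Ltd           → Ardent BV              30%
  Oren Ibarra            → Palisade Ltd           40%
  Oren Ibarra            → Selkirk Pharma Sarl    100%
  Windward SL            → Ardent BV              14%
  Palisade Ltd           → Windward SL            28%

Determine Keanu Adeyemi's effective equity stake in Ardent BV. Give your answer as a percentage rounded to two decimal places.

Keanu reaches Ardent along 3 paths.
Via Palisade → Tessera: 33% × 100% × 56% = 18.48%.
Via Palisade: 33% × 30% = 9.9%.
Via Palisade → Windward: 33% × 28% × 14% = 1.2936%.
Total: 18.48% + 9.9% + 1.2936% = 29.6736%.
Rounded: 29.67%.

29.67%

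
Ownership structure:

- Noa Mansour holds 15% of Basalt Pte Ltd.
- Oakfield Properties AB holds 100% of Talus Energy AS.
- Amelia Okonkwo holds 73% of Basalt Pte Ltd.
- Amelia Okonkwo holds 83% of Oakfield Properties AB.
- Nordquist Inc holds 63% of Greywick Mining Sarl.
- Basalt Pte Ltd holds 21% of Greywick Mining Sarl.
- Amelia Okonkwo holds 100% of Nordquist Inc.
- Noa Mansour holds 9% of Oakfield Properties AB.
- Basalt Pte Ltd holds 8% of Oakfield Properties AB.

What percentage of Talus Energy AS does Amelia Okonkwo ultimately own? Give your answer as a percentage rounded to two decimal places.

88.84%

Amelia reaches Talus along 2 paths.
Via Basalt → Oakfield: 73% × 8% × 100% = 5.84%.
Via Oakfield: 83% × 100% = 83%.
Total: 5.84% + 83% = 88.84%.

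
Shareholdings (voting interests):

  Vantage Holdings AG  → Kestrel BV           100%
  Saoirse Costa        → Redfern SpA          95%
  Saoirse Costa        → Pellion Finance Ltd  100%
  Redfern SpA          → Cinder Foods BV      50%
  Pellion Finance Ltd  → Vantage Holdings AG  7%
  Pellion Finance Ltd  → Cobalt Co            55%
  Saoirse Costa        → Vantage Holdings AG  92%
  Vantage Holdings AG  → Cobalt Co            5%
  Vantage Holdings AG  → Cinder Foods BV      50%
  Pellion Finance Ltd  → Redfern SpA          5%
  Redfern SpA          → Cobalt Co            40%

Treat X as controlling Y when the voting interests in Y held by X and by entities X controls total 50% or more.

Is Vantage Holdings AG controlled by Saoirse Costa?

Yes

Saoirse holds 100% of Pellion, so Saoirse controls Pellion.
Saoirse and Pellion together hold 92% + 7% = 99% of Vantage, so Saoirse controls Vantage.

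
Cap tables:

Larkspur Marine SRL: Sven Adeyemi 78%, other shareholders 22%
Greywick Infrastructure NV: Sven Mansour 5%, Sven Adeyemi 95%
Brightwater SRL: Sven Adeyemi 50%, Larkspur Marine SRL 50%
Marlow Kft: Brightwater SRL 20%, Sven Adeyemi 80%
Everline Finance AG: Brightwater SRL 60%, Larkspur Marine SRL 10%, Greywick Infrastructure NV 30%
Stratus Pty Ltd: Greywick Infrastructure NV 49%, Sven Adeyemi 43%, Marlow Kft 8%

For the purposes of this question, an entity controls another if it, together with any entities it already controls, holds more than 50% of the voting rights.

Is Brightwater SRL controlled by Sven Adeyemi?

Sven Adeyemi holds 78% of Larkspur, so Sven Adeyemi controls Larkspur.
Sven Adeyemi and Larkspur together hold 50% + 50% = 100% of Brightwater, so Sven Adeyemi controls Brightwater.

Yes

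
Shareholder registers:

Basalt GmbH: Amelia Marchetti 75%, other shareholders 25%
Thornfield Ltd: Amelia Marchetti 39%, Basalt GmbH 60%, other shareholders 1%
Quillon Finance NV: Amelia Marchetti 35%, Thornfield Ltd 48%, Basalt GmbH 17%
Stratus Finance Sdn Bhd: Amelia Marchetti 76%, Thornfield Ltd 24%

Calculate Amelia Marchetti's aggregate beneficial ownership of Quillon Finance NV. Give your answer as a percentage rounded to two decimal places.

Amelia reaches Quillon along 4 paths.
Direct stake: 35% = 35%.
Via Thornfield: 39% × 48% = 18.72%.
Via Basalt → Thornfield: 75% × 60% × 48% = 21.6%.
Via Basalt: 75% × 17% = 12.75%.
Total: 35% + 18.72% + 21.6% + 12.75% = 88.07%.

88.07%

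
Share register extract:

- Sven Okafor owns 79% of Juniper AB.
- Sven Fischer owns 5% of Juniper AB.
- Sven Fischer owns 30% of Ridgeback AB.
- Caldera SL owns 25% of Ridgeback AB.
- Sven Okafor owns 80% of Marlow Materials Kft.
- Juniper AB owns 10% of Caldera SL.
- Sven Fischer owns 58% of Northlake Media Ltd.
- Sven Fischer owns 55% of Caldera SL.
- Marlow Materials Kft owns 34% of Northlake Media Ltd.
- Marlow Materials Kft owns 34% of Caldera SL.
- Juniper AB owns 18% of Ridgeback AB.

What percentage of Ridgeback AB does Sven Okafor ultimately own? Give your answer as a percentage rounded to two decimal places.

23.00%

Sven Okafor reaches Ridgeback along 3 paths.
Via Marlow → Caldera: 80% × 34% × 25% = 6.8%.
Via Juniper → Caldera: 79% × 10% × 25% = 1.975%.
Via Juniper: 79% × 18% = 14.22%.
Total: 6.8% + 1.975% + 14.22% = 22.995%.
Rounded: 23.00%.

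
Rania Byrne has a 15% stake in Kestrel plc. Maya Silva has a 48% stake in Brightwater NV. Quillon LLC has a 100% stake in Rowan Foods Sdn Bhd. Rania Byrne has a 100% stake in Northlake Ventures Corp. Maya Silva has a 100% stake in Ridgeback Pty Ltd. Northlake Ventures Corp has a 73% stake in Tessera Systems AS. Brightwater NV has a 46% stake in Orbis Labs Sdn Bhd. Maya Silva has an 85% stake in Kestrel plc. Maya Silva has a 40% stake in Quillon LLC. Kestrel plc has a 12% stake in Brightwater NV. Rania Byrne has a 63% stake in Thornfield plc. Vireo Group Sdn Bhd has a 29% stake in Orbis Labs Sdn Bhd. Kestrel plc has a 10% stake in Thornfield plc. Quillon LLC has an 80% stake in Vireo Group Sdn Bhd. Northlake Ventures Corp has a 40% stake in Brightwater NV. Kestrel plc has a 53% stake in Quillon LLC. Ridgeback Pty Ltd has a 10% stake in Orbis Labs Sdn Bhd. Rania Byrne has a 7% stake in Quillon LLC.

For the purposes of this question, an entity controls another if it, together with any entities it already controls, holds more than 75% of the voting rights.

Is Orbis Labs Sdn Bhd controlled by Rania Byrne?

No

Rania holds 100% of Northlake, so Rania controls Northlake.
Neither Rania nor any entity Rania controls holds any voting interest in Orbis.
So Rania does not control Orbis.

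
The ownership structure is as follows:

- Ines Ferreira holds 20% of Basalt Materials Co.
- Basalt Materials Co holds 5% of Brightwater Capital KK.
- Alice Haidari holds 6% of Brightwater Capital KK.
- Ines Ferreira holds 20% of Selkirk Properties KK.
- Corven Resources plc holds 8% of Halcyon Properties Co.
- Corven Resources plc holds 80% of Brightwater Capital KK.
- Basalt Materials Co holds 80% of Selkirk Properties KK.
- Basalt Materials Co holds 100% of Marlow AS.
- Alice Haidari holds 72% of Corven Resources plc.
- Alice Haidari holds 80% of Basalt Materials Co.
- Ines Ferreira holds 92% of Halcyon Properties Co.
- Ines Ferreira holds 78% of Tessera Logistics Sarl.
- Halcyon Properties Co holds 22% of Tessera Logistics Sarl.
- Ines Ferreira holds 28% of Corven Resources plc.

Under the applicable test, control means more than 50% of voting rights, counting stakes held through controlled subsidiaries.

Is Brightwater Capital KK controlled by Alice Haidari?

Alice holds 72% of Corven, so Alice controls Corven.
Alice holds 80% of Basalt, so Alice controls Basalt.
Corven and Basalt and Alice together hold 80% + 5% + 6% = 91% of Brightwater, so Alice controls Brightwater.

Yes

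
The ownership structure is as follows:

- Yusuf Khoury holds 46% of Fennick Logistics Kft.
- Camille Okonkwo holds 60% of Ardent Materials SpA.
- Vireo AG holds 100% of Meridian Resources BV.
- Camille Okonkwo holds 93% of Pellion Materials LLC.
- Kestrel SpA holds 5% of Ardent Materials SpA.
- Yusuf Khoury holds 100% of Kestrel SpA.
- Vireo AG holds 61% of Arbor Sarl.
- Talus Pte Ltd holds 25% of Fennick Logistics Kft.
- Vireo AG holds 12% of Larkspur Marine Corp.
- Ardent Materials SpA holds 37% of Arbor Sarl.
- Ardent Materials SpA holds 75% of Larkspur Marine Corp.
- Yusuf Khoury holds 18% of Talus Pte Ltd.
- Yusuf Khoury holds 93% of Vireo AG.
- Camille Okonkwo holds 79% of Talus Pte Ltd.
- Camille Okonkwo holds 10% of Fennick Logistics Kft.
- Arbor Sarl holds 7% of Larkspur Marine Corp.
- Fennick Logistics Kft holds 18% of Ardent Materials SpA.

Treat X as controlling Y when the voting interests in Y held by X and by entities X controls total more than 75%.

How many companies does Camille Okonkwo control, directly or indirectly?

Camille holds 79% of Talus, so Camille controls Talus.
Camille holds 93% of Pellion, so Camille controls Pellion.
No other company's threshold is met.
Camille controls 2 companies.

2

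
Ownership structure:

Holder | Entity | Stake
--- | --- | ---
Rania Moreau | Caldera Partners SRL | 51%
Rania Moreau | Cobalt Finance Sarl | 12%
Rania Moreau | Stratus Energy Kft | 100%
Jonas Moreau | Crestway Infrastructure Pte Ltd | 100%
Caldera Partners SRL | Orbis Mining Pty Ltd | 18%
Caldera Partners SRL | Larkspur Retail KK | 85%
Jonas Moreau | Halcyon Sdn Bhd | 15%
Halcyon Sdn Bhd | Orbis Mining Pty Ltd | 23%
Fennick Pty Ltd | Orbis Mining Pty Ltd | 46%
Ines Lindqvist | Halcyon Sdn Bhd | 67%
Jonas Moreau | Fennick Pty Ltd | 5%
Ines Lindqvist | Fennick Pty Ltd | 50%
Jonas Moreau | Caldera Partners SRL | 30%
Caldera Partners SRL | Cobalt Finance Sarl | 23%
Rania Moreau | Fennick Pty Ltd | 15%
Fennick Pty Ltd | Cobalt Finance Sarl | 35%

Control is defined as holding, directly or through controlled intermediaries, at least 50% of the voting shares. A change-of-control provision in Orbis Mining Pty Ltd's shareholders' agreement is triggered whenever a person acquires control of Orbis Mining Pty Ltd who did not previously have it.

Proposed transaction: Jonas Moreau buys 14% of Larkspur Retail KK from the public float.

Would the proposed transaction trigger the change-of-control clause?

No

The purchase changes only Jonas's holdings, so Jonas is the only person who could newly come to control Orbis.
Jonas holds 100% of Crestway, so Jonas controls Crestway.
Neither Jonas nor any entity Jonas controls holds any voting interest in Orbis.
So before the transaction, Jonas does not control Orbis.
After the purchase, Jonas holds 14% of Larkspur directly.
Jonas's side now holds 14% of Larkspur, not ≥ 50%, so Jonas still does not control Larkspur.
After the transaction, neither Jonas nor any entity Jonas controls holds a voting interest in Orbis, so Jonas still does not control it.
No new person acquires control, so the clause is not triggered.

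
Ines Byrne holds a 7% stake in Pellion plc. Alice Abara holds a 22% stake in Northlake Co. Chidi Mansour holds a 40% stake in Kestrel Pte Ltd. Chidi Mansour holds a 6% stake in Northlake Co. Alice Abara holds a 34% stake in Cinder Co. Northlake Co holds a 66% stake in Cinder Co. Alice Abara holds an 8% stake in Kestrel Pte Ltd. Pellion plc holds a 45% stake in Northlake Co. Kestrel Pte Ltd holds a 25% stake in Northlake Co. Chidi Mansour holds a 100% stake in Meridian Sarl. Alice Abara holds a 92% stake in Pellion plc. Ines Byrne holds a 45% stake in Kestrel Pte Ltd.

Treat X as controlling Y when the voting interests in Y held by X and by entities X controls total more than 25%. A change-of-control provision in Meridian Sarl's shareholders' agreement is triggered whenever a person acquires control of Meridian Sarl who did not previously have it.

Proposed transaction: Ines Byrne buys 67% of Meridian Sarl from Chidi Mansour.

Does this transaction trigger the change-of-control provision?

Yes

The purchase adds only to Ines's holdings (Chidi's stake shrinks), so Ines is the only person who could newly come to control Meridian.
Ines holds 45% of Kestrel, so Ines controls Kestrel.
Neither Ines nor any entity Ines controls holds any voting interest in Meridian.
So before the transaction, Ines does not control Meridian.
After the purchase, Ines holds 67% of Meridian directly, and Chidi's stake falls to 33%.
Ines holds 67% of Meridian, so Ines controls Meridian.
Ines did not control Meridian before and does after, so the clause is triggered.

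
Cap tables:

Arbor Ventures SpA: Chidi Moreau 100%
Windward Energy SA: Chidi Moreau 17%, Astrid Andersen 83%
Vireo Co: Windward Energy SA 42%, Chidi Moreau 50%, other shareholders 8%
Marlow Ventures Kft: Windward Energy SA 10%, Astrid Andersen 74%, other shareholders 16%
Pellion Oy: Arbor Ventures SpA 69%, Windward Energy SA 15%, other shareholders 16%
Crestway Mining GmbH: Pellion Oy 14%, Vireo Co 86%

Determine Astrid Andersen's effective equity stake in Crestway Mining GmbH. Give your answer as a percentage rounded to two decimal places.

31.72%

Astrid reaches Crestway along 2 paths.
Via Windward → Pellion: 83% × 15% × 14% = 1.743%.
Via Windward → Vireo: 83% × 42% × 86% = 29.9796%.
Total: 1.743% + 29.9796% = 31.7226%.
Rounded: 31.72%.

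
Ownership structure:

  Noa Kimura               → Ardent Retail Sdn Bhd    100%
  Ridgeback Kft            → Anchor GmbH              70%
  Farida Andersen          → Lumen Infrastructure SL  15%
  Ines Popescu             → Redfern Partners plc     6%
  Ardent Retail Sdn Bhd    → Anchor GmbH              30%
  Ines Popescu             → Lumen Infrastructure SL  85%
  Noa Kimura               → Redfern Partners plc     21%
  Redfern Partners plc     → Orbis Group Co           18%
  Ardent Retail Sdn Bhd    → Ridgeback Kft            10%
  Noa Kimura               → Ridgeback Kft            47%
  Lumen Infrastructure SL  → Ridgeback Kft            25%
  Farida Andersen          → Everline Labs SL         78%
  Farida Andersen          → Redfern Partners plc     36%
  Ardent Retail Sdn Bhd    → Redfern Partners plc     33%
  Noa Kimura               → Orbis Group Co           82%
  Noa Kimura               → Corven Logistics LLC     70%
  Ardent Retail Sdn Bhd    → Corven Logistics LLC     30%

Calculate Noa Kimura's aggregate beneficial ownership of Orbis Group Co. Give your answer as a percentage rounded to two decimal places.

Noa reaches Orbis along 3 paths.
Via Ardent → Redfern: 100% × 33% × 18% = 5.94%.
Via Redfern: 21% × 18% = 3.78%.
Direct stake: 82% = 82%.
Total: 5.94% + 3.78% + 82% = 91.72%.

91.72%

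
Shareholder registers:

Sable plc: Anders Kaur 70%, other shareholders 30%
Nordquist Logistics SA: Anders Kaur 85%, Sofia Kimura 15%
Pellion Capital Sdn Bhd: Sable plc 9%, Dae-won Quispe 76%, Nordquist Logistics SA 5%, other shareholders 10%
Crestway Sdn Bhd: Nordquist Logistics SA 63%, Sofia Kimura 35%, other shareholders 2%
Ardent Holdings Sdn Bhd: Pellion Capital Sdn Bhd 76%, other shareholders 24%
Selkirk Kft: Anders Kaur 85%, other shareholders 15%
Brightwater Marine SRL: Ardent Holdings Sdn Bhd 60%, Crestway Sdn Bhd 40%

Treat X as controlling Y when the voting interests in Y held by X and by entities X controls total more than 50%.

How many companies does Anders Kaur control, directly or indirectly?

4

Anders holds 70% of Sable, so Anders controls Sable.
Anders holds 85% of Nordquist, so Anders controls Nordquist.
Nordquist holds 63% of Crestway, so Anders controls Crestway.
Anders holds 85% of Selkirk, so Anders controls Selkirk.
No other company's threshold is met.
Anders controls 4 companies.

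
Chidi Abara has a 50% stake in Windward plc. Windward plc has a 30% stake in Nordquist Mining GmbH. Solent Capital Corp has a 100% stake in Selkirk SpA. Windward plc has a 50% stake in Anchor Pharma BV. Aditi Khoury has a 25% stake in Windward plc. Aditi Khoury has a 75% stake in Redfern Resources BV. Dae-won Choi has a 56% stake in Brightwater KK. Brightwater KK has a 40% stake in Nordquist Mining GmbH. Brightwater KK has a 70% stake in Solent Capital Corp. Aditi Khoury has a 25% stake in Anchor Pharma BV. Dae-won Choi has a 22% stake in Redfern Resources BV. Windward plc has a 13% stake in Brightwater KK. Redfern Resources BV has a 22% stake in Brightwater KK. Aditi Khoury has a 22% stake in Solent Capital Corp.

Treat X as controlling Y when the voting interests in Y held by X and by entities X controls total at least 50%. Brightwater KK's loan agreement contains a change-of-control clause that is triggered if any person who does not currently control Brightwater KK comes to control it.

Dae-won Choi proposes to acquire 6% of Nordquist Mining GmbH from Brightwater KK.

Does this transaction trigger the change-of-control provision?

No

The purchase adds only to Dae-won's holdings (Brightwater's stake shrinks), so Dae-won is the only person who could newly come to control Brightwater.
Dae-won holds 56% of Brightwater, so Dae-won controls Brightwater.
So Dae-won already controls Brightwater before the transaction.
After the purchase, Dae-won holds 6% of Nordquist directly, and Brightwater's stake falls to 34%.
Dae-won controlled Brightwater already, so this is not a new person acquiring control; every other person's position is unchanged or reduced.
No new person acquires control, so the clause is not triggered.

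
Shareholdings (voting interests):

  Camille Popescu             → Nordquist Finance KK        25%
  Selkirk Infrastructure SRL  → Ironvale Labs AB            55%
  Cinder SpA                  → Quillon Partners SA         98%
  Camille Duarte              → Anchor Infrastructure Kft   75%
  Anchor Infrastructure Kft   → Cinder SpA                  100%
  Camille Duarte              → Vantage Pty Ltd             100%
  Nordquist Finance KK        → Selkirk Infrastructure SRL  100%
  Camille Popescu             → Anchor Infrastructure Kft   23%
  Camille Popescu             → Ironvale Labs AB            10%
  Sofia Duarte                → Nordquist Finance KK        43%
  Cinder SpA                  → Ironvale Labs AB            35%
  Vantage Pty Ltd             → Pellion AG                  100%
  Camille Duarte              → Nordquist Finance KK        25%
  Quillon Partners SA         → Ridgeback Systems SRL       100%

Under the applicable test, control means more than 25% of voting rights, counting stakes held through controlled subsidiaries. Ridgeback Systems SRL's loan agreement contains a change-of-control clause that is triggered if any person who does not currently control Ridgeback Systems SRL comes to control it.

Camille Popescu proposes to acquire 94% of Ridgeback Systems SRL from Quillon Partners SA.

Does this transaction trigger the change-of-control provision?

Yes

The purchase adds only to Camille Popescu's holdings (Quillon's stake shrinks), so Camille Popescu is the only person who could newly come to control Ridgeback.
Camille Popescu's largest direct stake is 25% in Nordquist, which does not meet the threshold, so Camille Popescu controls no company.
Neither Camille Popescu nor any entity Camille Popescu controls holds any voting interest in Ridgeback.
So before the transaction, Camille Popescu does not control Ridgeback.
After the purchase, Camille Popescu holds 94% of Ridgeback directly, and Quillon's stake falls to 6%.
Camille Popescu holds 94% of Ridgeback, so Camille Popescu controls Ridgeback.
Camille Popescu did not control Ridgeback before and does after, so the clause is triggered.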